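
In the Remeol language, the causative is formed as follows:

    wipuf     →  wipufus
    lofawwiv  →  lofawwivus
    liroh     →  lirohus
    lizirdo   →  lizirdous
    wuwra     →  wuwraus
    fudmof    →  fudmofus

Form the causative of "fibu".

Every pair shown (wipuf → wipufus, lofawwiv → lofawwivus, liroh → lirohus, …) follows the same rule: add -us.
So fibu → fibuus.

fibuus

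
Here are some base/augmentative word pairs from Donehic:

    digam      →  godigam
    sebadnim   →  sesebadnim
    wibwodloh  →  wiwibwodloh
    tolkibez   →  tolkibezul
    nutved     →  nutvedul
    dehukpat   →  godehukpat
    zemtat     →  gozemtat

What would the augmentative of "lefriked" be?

lefrikedul

"lefriked" has last vowel 'e'. The stems whose last vowel is 'e' (tolkibez → tolkibezul, nutved → nutvedul) add -ul.
The other patterns: stems whose last vowel is 'i' or 'o' repeat the first consonant+vowel as a prefix; stems whose last vowel is 'a' add the prefix go-.
So lefriked → lefrikedul.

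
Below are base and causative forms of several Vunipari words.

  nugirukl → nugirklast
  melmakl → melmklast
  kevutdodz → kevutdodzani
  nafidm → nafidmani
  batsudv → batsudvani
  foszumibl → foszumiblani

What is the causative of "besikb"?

beskbast

"besikb" has second-to-last letter 'k'. The stems whose second-to-last letter is 'k' (nugirukl → nugirklast, melmakl → melmklast) delete the last vowel and add -ast.
The other pattern: stems whose second-to-last letter is 'b' or 'd' add -ani.
So besikb → beskbast.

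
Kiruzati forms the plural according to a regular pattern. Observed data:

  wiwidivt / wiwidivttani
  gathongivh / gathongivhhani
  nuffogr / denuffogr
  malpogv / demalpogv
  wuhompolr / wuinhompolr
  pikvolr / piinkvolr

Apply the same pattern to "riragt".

deriragt

nuffogr and wuhompolr both end in -r yet inflect differently (denuffogr, wuinhompolr), so the final letter is not what conditions the rule; the second-to-last letter is.
"riragt" has second-to-last letter 'g'. The stems whose second-to-last letter is 'g' (nuffogr → denuffogr, malpogv → demalpogv) add the prefix de-.
The other patterns: stems whose second-to-last letter is 'v' double the final consonant and add -ani; stems whose second-to-last letter is 'l' insert -in- after the first vowel.
So riragt → deriragt.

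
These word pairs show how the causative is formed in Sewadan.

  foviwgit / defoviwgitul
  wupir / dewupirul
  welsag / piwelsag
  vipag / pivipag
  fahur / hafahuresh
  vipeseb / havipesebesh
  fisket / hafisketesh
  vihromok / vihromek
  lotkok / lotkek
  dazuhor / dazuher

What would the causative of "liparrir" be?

deliparrirul

wupir and fahur both end in -r yet inflect differently (dewupirul, hafahuresh), so the final letter is not what conditions the rule; the last vowel is.
"liparrir" has last vowel 'i'. The stems whose last vowel is 'i' (foviwgit → defoviwgitul, wupir → dewupirul) add de- … -ul around the stem.
So liparrir → deliparrirul.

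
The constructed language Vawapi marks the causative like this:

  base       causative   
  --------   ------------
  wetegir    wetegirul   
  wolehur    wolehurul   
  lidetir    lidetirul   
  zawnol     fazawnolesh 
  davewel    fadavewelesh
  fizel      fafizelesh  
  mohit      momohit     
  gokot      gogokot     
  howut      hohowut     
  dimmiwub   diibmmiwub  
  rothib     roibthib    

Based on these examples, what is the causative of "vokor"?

"vokor" ends in -r. The stems ending in -r (wetegir → wetegirul, wolehur → wolehurul, lidetir → lidetirul) add -ul.
So vokor → vokorul.

vokorul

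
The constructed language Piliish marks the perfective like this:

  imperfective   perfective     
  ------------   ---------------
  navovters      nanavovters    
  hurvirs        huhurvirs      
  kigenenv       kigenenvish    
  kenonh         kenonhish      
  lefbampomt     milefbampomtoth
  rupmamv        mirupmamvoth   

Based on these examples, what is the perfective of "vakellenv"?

"vakellenv" has second-to-last letter 'n'. The stems whose second-to-last letter is 'n' (kigenenv → kigenenvish, kenonh → kenonhish) add -ish.
The other patterns: stems whose second-to-last letter is 'r' repeat the first consonant+vowel as a prefix; stems whose second-to-last letter is 'm' add mi- … -oth around the stem.
So vakellenv → vakellenvish.

vakellenvish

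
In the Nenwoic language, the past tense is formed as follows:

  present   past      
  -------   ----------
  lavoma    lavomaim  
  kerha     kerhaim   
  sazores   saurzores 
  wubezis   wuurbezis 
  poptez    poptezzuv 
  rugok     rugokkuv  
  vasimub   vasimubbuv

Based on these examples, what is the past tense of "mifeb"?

sazores and poptez both have last vowel 'e' yet inflect differently (saurzores, poptezzuv), so the last vowel is not what conditions the rule; the final letter is.
"mifeb" ends in -b. The one such stem in the data (vasimub → vasimubbuv) doubles the final consonant and adds -uv (as do poptez, rugok), so the same rule applies.
The other patterns: stems ending in -a add -im; stems ending in -s insert -ur- after the first vowel.
So mifeb → mifebbuv.

mifebbuv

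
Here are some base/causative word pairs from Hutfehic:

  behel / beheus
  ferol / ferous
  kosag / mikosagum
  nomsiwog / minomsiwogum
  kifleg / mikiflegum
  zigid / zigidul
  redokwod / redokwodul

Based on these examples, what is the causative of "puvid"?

ferol and nomsiwog both have last vowel 'o' yet inflect differently (ferous, minomsiwogum), so the last vowel is not what conditions the rule; the final letter is.
"puvid" ends in -d. The stems ending in -d (zigid → zigidul, redokwod → redokwodul) add -ul.
The other patterns: stems ending in -l drop the final letter and add -us; stems ending in -g add mi- … -um around the stem.
So puvid → puvidul.

puvidul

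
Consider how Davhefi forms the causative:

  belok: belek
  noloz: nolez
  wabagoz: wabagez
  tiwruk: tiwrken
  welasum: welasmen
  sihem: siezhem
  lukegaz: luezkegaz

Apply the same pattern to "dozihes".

doezzihes

"dozihes" has last vowel 'e'. The one such stem in the data (sihem → siezhem) inserts -ez- after the first vowel (as does lukegaz), so the same rule applies.
The other patterns: stems whose last vowel is 'o' change the last vowel to 'e'; stems whose last vowel is 'u' delete the last vowel and add -en.
So dozihes → doezzihes.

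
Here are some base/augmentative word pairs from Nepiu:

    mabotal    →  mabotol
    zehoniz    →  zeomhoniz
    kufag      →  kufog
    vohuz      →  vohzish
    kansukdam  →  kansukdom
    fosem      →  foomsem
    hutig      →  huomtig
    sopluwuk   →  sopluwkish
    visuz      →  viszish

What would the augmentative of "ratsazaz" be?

ratsazoz

visuz and zehoniz both end in -z yet inflect differently (viszish, zeomhoniz), so the final letter is not what conditions the rule; the last vowel is.
"ratsazaz" has last vowel 'a'. The stems whose last vowel is 'a' (kansukdam → kansukdom, kufag → kufog, mabotal → mabotol) change the last vowel to 'o'.
So ratsazaz → ratsazoz.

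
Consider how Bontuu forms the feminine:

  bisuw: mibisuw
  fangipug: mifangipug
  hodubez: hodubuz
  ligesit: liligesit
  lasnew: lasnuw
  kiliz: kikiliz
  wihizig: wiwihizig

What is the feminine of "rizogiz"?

ririzogiz

"rizogiz" has last vowel 'i'. The stems whose last vowel is 'i' (wihizig → wiwihizig, ligesit → liligesit, kiliz → kikiliz) repeat the first consonant+vowel as a prefix.
The other patterns: stems whose last vowel is 'u' add the prefix mi-; stems whose last vowel is 'e' change the last vowel to 'u'.
So rizogiz → ririzogiz.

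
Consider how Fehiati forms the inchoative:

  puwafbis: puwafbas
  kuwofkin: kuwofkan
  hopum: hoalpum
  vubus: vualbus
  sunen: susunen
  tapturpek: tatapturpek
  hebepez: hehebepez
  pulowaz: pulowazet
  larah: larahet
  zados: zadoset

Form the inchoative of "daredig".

daredag

"daredig" has last vowel 'i'. The stems whose last vowel is 'i' (puwafbis → puwafbas, kuwofkin → kuwofkan) change the last vowel to 'a'.
So daredig → daredag.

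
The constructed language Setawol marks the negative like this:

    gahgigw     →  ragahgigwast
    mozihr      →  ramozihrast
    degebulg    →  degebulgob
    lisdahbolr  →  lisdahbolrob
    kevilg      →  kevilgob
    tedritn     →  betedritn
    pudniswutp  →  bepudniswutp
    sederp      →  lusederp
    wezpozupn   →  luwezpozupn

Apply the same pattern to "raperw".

luraperw

"raperw" has second-to-last letter 'r'. The one such stem in the data (sederp → lusederp) adds the prefix lu-, so the same rule applies.
So raperw → luraperw.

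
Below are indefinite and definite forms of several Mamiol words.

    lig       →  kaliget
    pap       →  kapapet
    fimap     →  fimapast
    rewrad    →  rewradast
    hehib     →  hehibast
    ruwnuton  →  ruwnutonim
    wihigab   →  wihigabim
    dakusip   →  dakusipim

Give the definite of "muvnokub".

muvnokubim

pap and fimap both end in -p yet inflect differently (kapapet, fimapast), so the final letter is not what conditions the rule; the number of vowels is.
"muvnokub" has 3 vowels. The stems with 3 vowels (ruwnuton → ruwnutonim, wihigab → wihigabim, dakusip → dakusipim) add -im.
So muvnokub → muvnokubim.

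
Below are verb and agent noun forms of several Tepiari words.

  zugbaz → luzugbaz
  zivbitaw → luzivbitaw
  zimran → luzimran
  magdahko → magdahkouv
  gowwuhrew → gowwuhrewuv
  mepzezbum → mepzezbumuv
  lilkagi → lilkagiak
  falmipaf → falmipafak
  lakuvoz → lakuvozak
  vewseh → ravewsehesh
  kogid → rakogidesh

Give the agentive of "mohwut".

mohwutuv

zivbitaw and gowwuhrew both end in -w yet inflect differently (luzivbitaw, gowwuhrewuv), so the final letter is not what conditions the rule; the first letter is.
"mohwut" begins with m-. The stems beginning with m- (magdahko → magdahkouv, mepzezbum → mepzezbumuv) add -uv.
The other patterns: stems beginning with z- add the prefix lu-; stems beginning with f- or l- add -ak; stems beginning with k- or v- add ra- … -esh around the stem.
So mohwut → mohwutuv.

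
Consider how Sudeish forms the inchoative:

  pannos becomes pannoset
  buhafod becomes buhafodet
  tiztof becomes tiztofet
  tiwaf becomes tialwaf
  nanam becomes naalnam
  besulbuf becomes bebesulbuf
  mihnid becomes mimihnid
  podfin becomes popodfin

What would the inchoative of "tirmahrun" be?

titirmahrun

tiztof and tiwaf both end in -f yet inflect differently (tiztofet, tialwaf), so the final letter is not what conditions the rule; the last vowel is.
"tirmahrun" has last vowel 'u'. The one such stem in the data (besulbuf → bebesulbuf) repeats the first consonant+vowel as a prefix (as do mihnid, podfin), so the same rule applies.
The other patterns: stems whose last vowel is 'o' add -et; stems whose last vowel is 'a' insert -al- after the first vowel.
So tirmahrun → titirmahrun.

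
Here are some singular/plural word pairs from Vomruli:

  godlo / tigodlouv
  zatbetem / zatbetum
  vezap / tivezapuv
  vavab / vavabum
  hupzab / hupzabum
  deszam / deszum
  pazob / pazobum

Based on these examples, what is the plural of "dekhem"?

deszam and hupzab both have last vowel 'a' yet inflect differently (deszum, hupzabum), so the last vowel is not what conditions the rule; the final letter is.
"dekhem" ends in -m. The stems ending in -m (deszam → deszum, zatbetem → zatbetum) change the last vowel to 'u'.
The other patterns: stems ending in -b add -um; stems ending in -o or -p add ti- … -uv around the stem.
So dekhem → dekhum.

dekhum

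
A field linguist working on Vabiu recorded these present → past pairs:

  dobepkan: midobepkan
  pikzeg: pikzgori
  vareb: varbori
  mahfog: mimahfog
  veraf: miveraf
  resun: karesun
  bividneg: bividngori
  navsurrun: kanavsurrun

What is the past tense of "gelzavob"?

migelzavob

pikzeg and mahfog both end in -g yet inflect differently (pikzgori, mimahfog), so the final letter is not what conditions the rule; the last vowel is.
"gelzavob" has last vowel 'o'. The one such stem in the data (mahfog → mimahfog) adds the prefix mi-, so the same rule applies.
So gelzavob → migelzavob.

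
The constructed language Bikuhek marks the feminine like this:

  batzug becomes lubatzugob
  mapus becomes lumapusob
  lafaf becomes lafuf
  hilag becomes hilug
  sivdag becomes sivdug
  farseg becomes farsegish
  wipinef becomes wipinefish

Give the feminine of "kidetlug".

lukidetlugob

"kidetlug" has last vowel 'u'. The stems whose last vowel is 'u' (batzug → lubatzugob, mapus → lumapusob) add lu- … -ob around the stem.
The other patterns: stems whose last vowel is 'a' change the last vowel to 'u'; stems whose last vowel is 'e' add -ish.
So kidetlug → lukidetlugob.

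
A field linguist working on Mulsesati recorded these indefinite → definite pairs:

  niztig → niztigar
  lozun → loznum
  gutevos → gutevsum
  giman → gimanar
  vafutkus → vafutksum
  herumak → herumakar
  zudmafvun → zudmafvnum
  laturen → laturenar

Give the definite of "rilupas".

"rilupas" has last vowel 'a'. The stems whose last vowel is 'a' (giman → gimanar, herumak → herumakar) add -ar.
The other pattern: stems whose last vowel is 'o' or 'u' delete the last vowel and add -um.
So rilupas → rilupasar.

rilupasar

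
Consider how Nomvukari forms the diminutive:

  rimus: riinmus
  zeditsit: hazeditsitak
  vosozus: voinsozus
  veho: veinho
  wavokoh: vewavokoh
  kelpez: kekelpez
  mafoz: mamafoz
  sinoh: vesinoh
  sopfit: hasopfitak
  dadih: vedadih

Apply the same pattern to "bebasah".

vebebasah

zeditsit and dadih both have last vowel 'i' yet inflect differently (hazeditsitak, vedadih), so the last vowel is not what conditions the rule; the final letter is.
"bebasah" ends in -h. The stems ending in -h (sinoh → vesinoh, dadih → vedadih, wavokoh → vewavokoh) add the prefix ve-.
So bebasah → vebebasah.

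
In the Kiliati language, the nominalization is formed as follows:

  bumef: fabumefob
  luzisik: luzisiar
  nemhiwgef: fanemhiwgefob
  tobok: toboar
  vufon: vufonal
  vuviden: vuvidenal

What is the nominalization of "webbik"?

webbiar

"webbik" ends in -k. The stems ending in -k (luzisik → luzisiar, tobok → toboar) drop the final letter and add -ar.
So webbik → webbiar.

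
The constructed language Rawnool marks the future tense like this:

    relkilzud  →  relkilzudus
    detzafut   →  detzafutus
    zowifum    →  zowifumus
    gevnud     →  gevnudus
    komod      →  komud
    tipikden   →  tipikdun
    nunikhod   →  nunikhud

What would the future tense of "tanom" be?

tanum

"tanom" has last vowel 'o'. The stems whose last vowel is 'o' (komod → komud, nunikhod → nunikhud) change the last vowel to 'u'.
The other pattern: stems whose last vowel is 'u' add -us.
So tanom → tanum.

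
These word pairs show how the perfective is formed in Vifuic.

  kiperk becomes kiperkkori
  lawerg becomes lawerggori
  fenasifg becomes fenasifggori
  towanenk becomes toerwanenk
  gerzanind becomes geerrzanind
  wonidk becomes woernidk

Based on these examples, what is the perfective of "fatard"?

fatarddori

kiperk and towanenk both end in -k yet inflect differently (kiperkkori, toerwanenk), so the final letter is not what conditions the rule; the second-to-last letter is.
"fatard" has second-to-last letter 'r'. The stems whose second-to-last letter is 'r' (kiperk → kiperkkori, lawerg → lawerggori) double the final consonant and add -ori.
So fatard → fatarddori.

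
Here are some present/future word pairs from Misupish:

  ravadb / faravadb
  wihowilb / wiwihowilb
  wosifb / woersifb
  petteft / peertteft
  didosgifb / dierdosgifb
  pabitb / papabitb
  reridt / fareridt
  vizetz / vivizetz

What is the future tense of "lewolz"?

petteft and reridt both end in -t yet inflect differently (peertteft, fareridt), so the final letter is not what conditions the rule; the second-to-last letter is.
"lewolz" has second-to-last letter 'l'. The one such stem in the data (wihowilb → wiwihowilb) repeats the first consonant+vowel as a prefix (as do pabitb, vizetz), so the same rule applies.
So lewolz → lelewolz.

lelewolz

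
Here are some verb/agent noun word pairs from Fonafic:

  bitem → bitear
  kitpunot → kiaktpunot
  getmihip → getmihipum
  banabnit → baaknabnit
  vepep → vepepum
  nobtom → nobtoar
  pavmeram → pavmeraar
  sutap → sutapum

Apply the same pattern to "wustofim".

"wustofim" ends in -m. The stems ending in -m (pavmeram → pavmeraar, bitem → bitear, nobtom → nobtoar) drop the final letter and add -ar.
So wustofim → wustofiar.

wustofiar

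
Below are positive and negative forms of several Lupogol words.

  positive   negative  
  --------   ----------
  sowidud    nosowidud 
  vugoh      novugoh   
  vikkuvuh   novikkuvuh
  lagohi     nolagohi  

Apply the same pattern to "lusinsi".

nolusinsi

Every pair shown (sowidud → nosowidud, vugoh → novugoh, vikkuvuh → novikkuvuh, …) follows the same rule: add the prefix no-.
So lusinsi → nolusinsi.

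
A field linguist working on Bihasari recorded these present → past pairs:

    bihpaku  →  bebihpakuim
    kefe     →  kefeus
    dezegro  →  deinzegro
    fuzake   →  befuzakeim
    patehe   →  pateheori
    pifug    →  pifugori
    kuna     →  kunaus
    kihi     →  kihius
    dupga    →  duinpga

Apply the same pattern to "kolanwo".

kolanwous

dupga and kuna both end in -a yet inflect differently (duinpga, kunaus), so the final letter is not what conditions the rule; the first letter is.
"kolanwo" begins with k-. The stems beginning with k- (kuna → kunaus, kefe → kefeus, kihi → kihius) add -us.
The other patterns: stems beginning with d- insert -in- after the first vowel; stems beginning with p- add -ori; stems beginning with b- or f- add be- … -im around the stem.
So kolanwo → kolanwous.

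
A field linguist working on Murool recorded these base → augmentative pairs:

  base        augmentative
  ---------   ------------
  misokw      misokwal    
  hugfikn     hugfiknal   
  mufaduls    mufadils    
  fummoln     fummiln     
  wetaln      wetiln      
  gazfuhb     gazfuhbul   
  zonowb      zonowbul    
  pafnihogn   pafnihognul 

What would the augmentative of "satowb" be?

satowbul

"satowb" has second-to-last letter 'w'. The one such stem in the data (zonowb → zonowbul) adds -ul, so the same rule applies.
So satowb → satowbul.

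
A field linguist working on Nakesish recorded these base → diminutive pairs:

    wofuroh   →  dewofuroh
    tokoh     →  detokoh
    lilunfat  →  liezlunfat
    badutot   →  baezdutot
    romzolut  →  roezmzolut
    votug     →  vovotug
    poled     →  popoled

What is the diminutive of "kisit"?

kiezsit

wofuroh and badutot both have last vowel 'o' yet inflect differently (dewofuroh, baezdutot), so the last vowel is not what conditions the rule; the final letter is.
"kisit" ends in -t. The stems ending in -t (lilunfat → liezlunfat, badutot → baezdutot, romzolut → roezmzolut) insert -ez- after the first vowel.
The other patterns: stems ending in -h add the prefix de-; stems ending in -d or -g repeat the first consonant+vowel as a prefix.
So kisit → kiezsit.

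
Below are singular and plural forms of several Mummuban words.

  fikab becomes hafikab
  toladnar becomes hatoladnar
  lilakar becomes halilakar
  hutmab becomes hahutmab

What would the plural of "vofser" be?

havofser

Every pair shown (fikab → hafikab, toladnar → hatoladnar, lilakar → halilakar, …) follows the same rule: add the prefix ha-.
So vofser → havofser.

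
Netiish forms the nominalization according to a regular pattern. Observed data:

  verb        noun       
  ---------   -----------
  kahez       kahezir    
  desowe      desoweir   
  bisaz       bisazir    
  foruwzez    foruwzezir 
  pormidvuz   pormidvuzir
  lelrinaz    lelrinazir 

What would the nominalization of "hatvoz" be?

hatvozir

Every pair shown (kahez → kahezir, desowe → desoweir, bisaz → bisazir, …) follows the same rule: add -ir.
So hatvoz → hatvozir.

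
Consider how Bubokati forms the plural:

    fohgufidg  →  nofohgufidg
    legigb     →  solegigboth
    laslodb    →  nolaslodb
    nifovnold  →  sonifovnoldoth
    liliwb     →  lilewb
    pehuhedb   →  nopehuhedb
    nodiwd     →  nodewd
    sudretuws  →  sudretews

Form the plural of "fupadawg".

fupadewg

liliwb and laslodb both end in -b yet inflect differently (lilewb, nolaslodb), so the final letter is not what conditions the rule; the second-to-last letter is.
"fupadawg" has second-to-last letter 'w'. The stems whose second-to-last letter is 'w' (liliwb → lilewb, sudretuws → sudretews, nodiwd → nodewd) change the last vowel to 'e'.
So fupadawg → fupadewg.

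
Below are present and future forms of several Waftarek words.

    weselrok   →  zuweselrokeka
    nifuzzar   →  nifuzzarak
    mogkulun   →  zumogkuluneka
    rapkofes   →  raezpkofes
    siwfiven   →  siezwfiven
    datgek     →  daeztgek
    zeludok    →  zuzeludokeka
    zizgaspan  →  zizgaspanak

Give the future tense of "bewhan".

"bewhan" has last vowel 'a'. The stems whose last vowel is 'a' (zizgaspan → zizgaspanak, nifuzzar → nifuzzarak) add -ak.
So bewhan → bewhanak.

bewhanak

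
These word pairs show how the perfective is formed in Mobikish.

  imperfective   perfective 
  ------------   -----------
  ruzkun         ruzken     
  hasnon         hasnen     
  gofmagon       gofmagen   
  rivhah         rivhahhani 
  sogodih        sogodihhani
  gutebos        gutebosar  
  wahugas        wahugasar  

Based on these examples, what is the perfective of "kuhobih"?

kuhobihhani

hasnon and gutebos both have last vowel 'o' yet inflect differently (hasnen, gutebosar), so the last vowel is not what conditions the rule; the final letter is.
"kuhobih" ends in -h. The stems ending in -h (rivhah → rivhahhani, sogodih → sogodihhani) double the final consonant and add -ani.
The other patterns: stems ending in -n change the last vowel to 'e'; stems ending in -s add -ar.
So kuhobih → kuhobihhani.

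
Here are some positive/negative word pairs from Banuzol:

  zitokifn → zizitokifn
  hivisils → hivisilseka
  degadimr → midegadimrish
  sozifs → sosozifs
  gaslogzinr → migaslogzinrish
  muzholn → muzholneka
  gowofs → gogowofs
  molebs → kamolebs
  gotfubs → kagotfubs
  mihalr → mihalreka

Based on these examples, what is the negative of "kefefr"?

kekefefr

"kefefr" has second-to-last letter 'f'. The stems whose second-to-last letter is 'f' (sozifs → sosozifs, gowofs → gogowofs, zitokifn → zizitokifn) repeat the first consonant+vowel as a prefix.
So kefefr → kekefefr.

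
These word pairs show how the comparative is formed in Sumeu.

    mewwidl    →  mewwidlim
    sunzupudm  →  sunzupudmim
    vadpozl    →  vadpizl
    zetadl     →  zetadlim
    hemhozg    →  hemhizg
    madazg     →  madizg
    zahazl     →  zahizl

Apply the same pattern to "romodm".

romodmim

"romodm" has second-to-last letter 'd'. The stems whose second-to-last letter is 'd' (mewwidl → mewwidlim, zetadl → zetadlim, sunzupudm → sunzupudmim) add -im.
So romodm → romodmim.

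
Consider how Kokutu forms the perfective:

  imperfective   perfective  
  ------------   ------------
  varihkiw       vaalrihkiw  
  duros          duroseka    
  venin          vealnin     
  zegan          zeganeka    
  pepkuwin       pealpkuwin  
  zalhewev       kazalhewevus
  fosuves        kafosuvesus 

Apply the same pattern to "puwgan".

"puwgan" has last vowel 'a'. The one such stem in the data (zegan → zeganeka) adds -eka, so the same rule applies.
The other patterns: stems whose last vowel is 'i' insert -al- after the first vowel; stems whose last vowel is 'e' add ka- … -us around the stem.
So puwgan → puwganeka.

puwganeka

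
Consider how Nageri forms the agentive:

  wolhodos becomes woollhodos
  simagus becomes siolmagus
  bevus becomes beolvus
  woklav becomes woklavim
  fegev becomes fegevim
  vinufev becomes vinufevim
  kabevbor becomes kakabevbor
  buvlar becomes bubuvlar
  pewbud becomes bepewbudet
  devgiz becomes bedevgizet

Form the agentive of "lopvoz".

belopvozet

wolhodos and kabevbor both have last vowel 'o' yet inflect differently (woollhodos, kakabevbor), so the last vowel is not what conditions the rule; the final letter is.
"lopvoz" ends in -z. The one such stem in the data (devgiz → bedevgizet) adds be- … -et around the stem, so the same rule applies.
So lopvoz → belopvozet.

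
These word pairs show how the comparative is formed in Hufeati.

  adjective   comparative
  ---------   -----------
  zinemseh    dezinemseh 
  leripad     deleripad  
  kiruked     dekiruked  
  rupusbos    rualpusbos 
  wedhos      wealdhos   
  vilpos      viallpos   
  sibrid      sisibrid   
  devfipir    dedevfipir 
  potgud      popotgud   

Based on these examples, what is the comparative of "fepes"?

"fepes" has last vowel 'e'. The stems whose last vowel is 'e' (zinemseh → dezinemseh, kiruked → dekiruked) add the prefix de-.
So fepes → defepes.

defepes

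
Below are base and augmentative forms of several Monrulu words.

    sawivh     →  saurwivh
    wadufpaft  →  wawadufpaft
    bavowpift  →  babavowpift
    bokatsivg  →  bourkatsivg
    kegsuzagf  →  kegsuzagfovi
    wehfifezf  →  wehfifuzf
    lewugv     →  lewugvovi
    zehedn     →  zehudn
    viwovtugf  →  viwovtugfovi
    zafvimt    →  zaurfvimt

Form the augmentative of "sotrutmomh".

wehfifezf and viwovtugf both end in -f yet inflect differently (wehfifuzf, viwovtugfovi), so the final letter is not what conditions the rule; the second-to-last letter is.
"sotrutmomh" has second-to-last letter 'm'. The one such stem in the data (zafvimt → zaurfvimt) inserts -ur- after the first vowel (as do sawivh, bokatsivg), so the same rule applies.
The other patterns: stems whose second-to-last letter is 'd' or 'z' change the last vowel to 'u'; stems whose second-to-last letter is 'g' add -ovi; stems whose second-to-last letter is 'f' repeat the first consonant+vowel as a prefix.
So sotrutmomh → sourtrutmomh.

sourtrutmomh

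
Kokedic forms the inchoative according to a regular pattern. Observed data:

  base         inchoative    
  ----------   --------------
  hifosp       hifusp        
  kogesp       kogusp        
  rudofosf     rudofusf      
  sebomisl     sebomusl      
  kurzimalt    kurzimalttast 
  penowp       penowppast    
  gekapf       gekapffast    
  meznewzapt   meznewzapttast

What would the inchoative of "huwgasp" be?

hifosp and penowp both end in -p yet inflect differently (hifusp, penowppast), so the final letter is not what conditions the rule; the second-to-last letter is.
"huwgasp" has second-to-last letter 's'. The stems whose second-to-last letter is 's' (hifosp → hifusp, kogesp → kogusp, rudofosf → rudofusf) change the last vowel to 'u'.
The other pattern: stems whose second-to-last letter is 'l', 'p' or 'w' double the final consonant and add -ast.
So huwgasp → huwgusp.

huwgusp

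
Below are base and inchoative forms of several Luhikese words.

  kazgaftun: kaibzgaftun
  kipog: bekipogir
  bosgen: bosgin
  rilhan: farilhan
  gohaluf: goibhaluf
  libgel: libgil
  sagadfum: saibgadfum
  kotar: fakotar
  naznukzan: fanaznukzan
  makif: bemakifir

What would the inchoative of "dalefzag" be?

makif and gohaluf both end in -f yet inflect differently (bemakifir, goibhaluf), so the final letter is not what conditions the rule; the last vowel is.
"dalefzag" has last vowel 'a'. The stems whose last vowel is 'a' (naznukzan → fanaznukzan, kotar → fakotar, rilhan → farilhan) add the prefix fa-.
So dalefzag → fadalefzag.

fadalefzag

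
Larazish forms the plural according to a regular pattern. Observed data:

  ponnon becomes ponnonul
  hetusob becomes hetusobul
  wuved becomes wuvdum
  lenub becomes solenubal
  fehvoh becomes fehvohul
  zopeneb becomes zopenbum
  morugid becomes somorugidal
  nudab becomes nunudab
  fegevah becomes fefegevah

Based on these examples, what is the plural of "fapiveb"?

hetusob and lenub both end in -b yet inflect differently (hetusobul, solenubal), so the final letter is not what conditions the rule; the last vowel is.
"fapiveb" has last vowel 'e'. The stems whose last vowel is 'e' (wuved → wuvdum, zopeneb → zopenbum) delete the last vowel and add -um.
The other patterns: stems whose last vowel is 'o' add -ul; stems whose last vowel is 'i' or 'u' add so- … -al around the stem; stems whose last vowel is 'a' repeat the first consonant+vowel as a prefix.
So fapiveb → fapivbum.

fapivbum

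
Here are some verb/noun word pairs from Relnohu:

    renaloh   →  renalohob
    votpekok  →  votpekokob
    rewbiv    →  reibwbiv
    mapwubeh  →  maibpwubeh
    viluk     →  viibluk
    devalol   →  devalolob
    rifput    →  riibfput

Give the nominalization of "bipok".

bipokob

renaloh and mapwubeh both end in -h yet inflect differently (renalohob, maibpwubeh), so the final letter is not what conditions the rule; the last vowel is.
"bipok" has last vowel 'o'. The stems whose last vowel is 'o' (devalol → devalolob, renaloh → renalohob, votpekok → votpekokob) add -ob.
The other pattern: stems whose last vowel is 'e', 'i' or 'u' insert -ib- after the first vowel.
So bipok → bipokob.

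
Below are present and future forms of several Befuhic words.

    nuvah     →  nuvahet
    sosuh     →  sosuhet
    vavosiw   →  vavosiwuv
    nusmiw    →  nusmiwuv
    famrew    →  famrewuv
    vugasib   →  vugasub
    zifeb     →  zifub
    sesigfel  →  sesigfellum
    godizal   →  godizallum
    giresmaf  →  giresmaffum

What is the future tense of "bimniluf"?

"bimniluf" ends in -f. The one such stem in the data (giresmaf → giresmaffum) doubles the final consonant and adds -um (as do sesigfel, godizal), so the same rule applies.
So bimniluf → bimniluffum.

bimniluffum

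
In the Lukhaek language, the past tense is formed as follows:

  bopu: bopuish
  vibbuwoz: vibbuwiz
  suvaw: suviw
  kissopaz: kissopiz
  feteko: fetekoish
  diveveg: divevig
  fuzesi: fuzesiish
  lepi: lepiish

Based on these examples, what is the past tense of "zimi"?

zimiish

"zimi" ends in a vowel. The stems ending in a vowel (fuzesi → fuzesiish, lepi → lepiish, bopu → bopuish) add -ish.
So zimi → zimiish.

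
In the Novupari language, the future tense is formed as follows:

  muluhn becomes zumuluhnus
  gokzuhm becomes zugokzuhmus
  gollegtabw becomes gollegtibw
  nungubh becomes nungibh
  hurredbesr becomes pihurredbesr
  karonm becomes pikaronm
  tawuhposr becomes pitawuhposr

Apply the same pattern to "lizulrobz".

"lizulrobz" has second-to-last letter 'b'. The stems whose second-to-last letter is 'b' (gollegtabw → gollegtibw, nungubh → nungibh) change the last vowel to 'i'.
The other patterns: stems whose second-to-last letter is 'h' add zu- … -us around the stem; stems whose second-to-last letter is 'n' or 's' add the prefix pi-.
So lizulrobz → lizulribz.

lizulribz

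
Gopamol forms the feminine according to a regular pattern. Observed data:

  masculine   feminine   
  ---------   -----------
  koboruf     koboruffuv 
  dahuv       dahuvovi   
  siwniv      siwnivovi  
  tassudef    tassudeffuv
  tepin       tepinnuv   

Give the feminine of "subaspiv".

subaspivovi

siwniv and tepin both have last vowel 'i' yet inflect differently (siwnivovi, tepinnuv), so the last vowel is not what conditions the rule; the final letter is.
"subaspiv" ends in -v. The stems ending in -v (siwniv → siwnivovi, dahuv → dahuvovi) add -ovi.
The other pattern: stems ending in -f or -n double the final consonant and add -uv.
So subaspiv → subaspivovi.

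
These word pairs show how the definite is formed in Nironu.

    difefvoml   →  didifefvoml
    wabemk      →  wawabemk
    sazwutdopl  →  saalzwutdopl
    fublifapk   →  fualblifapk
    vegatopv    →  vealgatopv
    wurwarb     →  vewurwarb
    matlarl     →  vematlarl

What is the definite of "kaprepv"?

kaalprepv

difefvoml and sazwutdopl both end in -l yet inflect differently (didifefvoml, saalzwutdopl), so the final letter is not what conditions the rule; the second-to-last letter is.
"kaprepv" has second-to-last letter 'p'. The stems whose second-to-last letter is 'p' (sazwutdopl → saalzwutdopl, fublifapk → fualblifapk, vegatopv → vealgatopv) insert -al- after the first vowel.
So kaprepv → kaalprepv.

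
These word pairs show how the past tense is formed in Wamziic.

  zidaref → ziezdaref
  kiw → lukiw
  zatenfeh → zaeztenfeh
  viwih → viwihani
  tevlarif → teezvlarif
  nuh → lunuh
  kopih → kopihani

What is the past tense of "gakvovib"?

nuh and kopih both end in -h yet inflect differently (lunuh, kopihani), so the final letter is not what conditions the rule; the number of vowels is.
"gakvovib" has 3 vowels. The stems with 3 vowels (tevlarif → teezvlarif, zatenfeh → zaeztenfeh, zidaref → ziezdaref) insert -ez- after the first vowel.
So gakvovib → gaezkvovib.

gaezkvovib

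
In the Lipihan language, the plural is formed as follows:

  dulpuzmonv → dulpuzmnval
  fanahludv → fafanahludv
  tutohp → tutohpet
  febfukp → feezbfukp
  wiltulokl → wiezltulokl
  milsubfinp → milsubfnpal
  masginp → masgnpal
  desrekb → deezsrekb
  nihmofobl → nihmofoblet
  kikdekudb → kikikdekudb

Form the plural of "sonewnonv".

sonewnnval

kikdekudb and desrekb both end in -b yet inflect differently (kikikdekudb, deezsrekb), so the final letter is not what conditions the rule; the second-to-last letter is.
"sonewnonv" has second-to-last letter 'n'. The stems whose second-to-last letter is 'n' (masginp → masgnpal, dulpuzmonv → dulpuzmnval, milsubfinp → milsubfnpal) delete the last vowel and add -al.
The other patterns: stems whose second-to-last letter is 'd' repeat the first consonant+vowel as a prefix; stems whose second-to-last letter is 'k' insert -ez- after the first vowel; stems whose second-to-last letter is 'b' or 'h' add -et.
So sonewnonv → sonewnnval.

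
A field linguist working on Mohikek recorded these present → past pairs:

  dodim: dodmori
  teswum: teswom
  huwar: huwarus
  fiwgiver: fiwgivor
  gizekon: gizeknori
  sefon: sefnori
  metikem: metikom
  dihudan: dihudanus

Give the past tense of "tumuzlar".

teswum and dodim both end in -m yet inflect differently (teswom, dodmori), so the final letter is not what conditions the rule; the last vowel is.
"tumuzlar" has last vowel 'a'. The stems whose last vowel is 'a' (dihudan → dihudanus, huwar → huwarus) add -us.
So tumuzlar → tumuzlarus.

tumuzlarus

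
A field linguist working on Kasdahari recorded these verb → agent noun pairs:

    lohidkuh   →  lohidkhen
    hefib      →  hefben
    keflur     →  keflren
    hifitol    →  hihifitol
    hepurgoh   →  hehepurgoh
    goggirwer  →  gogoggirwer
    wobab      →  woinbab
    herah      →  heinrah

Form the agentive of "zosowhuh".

lohidkuh and hepurgoh both end in -h yet inflect differently (lohidkhen, hehepurgoh), so the final letter is not what conditions the rule; the last vowel is.
"zosowhuh" has last vowel 'u'. The stems whose last vowel is 'u' (lohidkuh → lohidkhen, keflur → keflren) delete the last vowel and add -en.
So zosowhuh → zosowhhen.

zosowhhen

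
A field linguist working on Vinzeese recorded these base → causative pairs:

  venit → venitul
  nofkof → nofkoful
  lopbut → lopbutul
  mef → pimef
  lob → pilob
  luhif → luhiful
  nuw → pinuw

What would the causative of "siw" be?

pisiw

"siw" has 1 vowel. The stems with 1 vowel (nuw → pinuw, lob → pilob, mef → pimef) add the prefix pi-.
So siw → pisiw.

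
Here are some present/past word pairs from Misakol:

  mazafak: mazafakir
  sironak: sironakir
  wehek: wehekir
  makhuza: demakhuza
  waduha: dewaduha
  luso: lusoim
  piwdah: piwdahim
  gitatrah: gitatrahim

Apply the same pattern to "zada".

mazafak and makhuza both have last vowel 'a' yet inflect differently (mazafakir, demakhuza), so the last vowel is not what conditions the rule; the final letter is.
"zada" ends in -a. The stems ending in -a (makhuza → demakhuza, waduha → dewaduha) add the prefix de-.
So zada → dezada.

dezada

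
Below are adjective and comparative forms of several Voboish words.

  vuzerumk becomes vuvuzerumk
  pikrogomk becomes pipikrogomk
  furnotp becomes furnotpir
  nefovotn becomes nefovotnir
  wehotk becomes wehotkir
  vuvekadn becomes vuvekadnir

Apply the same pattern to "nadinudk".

"nadinudk" has second-to-last letter 'd'. The one such stem in the data (vuvekadn → vuvekadnir) adds -ir, so the same rule applies.
The other pattern: stems whose second-to-last letter is 'm' repeat the first consonant+vowel as a prefix.
So nadinudk → nadinudkir.

nadinudkir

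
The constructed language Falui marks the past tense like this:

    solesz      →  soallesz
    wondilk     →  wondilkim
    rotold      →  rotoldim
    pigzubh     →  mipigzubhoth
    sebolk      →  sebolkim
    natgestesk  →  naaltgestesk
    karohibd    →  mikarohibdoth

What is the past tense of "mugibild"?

mugibildim

natgestesk and sebolk both end in -k yet inflect differently (naaltgestesk, sebolkim), so the final letter is not what conditions the rule; the second-to-last letter is.
"mugibild" has second-to-last letter 'l'. The stems whose second-to-last letter is 'l' (sebolk → sebolkim, rotold → rotoldim, wondilk → wondilkim) add -im.
So mugibild → mugibildim.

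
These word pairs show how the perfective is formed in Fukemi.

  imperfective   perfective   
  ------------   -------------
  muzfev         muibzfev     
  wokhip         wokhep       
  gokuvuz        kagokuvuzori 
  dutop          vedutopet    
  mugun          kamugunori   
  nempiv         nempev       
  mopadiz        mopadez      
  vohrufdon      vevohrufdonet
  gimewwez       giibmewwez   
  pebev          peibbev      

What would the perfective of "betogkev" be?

wokhip and dutop both end in -p yet inflect differently (wokhep, vedutopet), so the final letter is not what conditions the rule; the last vowel is.
"betogkev" has last vowel 'e'. The stems whose last vowel is 'e' (pebev → peibbev, gimewwez → giibmewwez, muzfev → muibzfev) insert -ib- after the first vowel.
The other patterns: stems whose last vowel is 'i' change the last vowel to 'e'; stems whose last vowel is 'o' add ve- … -et around the stem; stems whose last vowel is 'u' add ka- … -ori around the stem.
So betogkev → beibtogkev.

beibtogkev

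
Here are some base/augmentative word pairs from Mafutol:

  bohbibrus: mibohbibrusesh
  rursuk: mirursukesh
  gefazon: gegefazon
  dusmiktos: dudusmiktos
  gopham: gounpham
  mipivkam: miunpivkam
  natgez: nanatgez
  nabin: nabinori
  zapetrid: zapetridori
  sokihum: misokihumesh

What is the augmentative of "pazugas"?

bohbibrus and dusmiktos both end in -s yet inflect differently (mibohbibrusesh, dudusmiktos), so the final letter is not what conditions the rule; the last vowel is.
"pazugas" has last vowel 'a'. The stems whose last vowel is 'a' (mipivkam → miunpivkam, gopham → gounpham) insert -un- after the first vowel.
So pazugas → paunzugas.

paunzugas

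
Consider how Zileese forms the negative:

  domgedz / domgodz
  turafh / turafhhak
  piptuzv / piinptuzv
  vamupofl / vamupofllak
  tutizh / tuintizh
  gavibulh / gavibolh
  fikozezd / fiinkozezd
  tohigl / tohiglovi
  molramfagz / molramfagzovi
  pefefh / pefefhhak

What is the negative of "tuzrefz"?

tuzrefzzak

tutizh and turafh both end in -h yet inflect differently (tuintizh, turafhhak), so the final letter is not what conditions the rule; the second-to-last letter is.
"tuzrefz" has second-to-last letter 'f'. The stems whose second-to-last letter is 'f' (turafh → turafhhak, pefefh → pefefhhak, vamupofl → vamupofllak) double the final consonant and add -ak.
The other patterns: stems whose second-to-last letter is 'z' insert -in- after the first vowel; stems whose second-to-last letter is 'g' add -ovi; stems whose second-to-last letter is 'd' or 'l' change the last vowel to 'o'.
So tuzrefz → tuzrefzzak.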